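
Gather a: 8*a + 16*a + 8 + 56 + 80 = 24*a + 144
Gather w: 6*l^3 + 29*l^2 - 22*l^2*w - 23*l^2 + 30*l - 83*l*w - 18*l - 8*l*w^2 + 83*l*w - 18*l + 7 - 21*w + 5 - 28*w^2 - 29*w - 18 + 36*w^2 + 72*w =6*l^3 + 6*l^2 - 6*l + w^2*(8 - 8*l) + w*(22 - 22*l^2) - 6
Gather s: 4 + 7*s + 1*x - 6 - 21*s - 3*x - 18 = -14*s - 2*x - 20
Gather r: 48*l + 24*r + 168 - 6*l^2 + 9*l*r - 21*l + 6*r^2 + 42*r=-6*l^2 + 27*l + 6*r^2 + r*(9*l + 66) + 168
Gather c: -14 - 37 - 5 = -56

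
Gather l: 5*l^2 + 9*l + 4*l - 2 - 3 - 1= 5*l^2 + 13*l - 6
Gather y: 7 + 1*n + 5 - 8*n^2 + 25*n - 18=-8*n^2 + 26*n - 6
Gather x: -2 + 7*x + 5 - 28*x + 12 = 15 - 21*x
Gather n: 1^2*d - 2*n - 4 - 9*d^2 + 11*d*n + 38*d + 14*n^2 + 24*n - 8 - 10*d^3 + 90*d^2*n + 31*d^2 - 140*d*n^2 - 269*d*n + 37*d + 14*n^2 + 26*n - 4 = -10*d^3 + 22*d^2 + 76*d + n^2*(28 - 140*d) + n*(90*d^2 - 258*d + 48) - 16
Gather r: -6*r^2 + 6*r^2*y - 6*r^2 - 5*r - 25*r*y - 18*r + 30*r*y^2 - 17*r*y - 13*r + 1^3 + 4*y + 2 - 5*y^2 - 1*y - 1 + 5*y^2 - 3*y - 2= r^2*(6*y - 12) + r*(30*y^2 - 42*y - 36)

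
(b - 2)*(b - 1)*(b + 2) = b^3 - b^2 - 4*b + 4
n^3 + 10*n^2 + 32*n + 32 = (n + 2)*(n + 4)^2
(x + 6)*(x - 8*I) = x^2 + 6*x - 8*I*x - 48*I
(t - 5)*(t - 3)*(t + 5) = t^3 - 3*t^2 - 25*t + 75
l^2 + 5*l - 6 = (l - 1)*(l + 6)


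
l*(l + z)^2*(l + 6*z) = l^4 + 8*l^3*z + 13*l^2*z^2 + 6*l*z^3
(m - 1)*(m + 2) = m^2 + m - 2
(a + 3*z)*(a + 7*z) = a^2 + 10*a*z + 21*z^2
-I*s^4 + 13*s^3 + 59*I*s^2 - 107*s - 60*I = (s + 3*I)*(s + 4*I)*(s + 5*I)*(-I*s + 1)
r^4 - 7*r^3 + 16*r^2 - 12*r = r*(r - 3)*(r - 2)^2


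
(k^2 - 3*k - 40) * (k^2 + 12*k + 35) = k^4 + 9*k^3 - 41*k^2 - 585*k - 1400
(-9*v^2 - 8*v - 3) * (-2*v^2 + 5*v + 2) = 18*v^4 - 29*v^3 - 52*v^2 - 31*v - 6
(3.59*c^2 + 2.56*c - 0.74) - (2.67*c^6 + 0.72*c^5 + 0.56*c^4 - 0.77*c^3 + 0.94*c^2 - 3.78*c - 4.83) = -2.67*c^6 - 0.72*c^5 - 0.56*c^4 + 0.77*c^3 + 2.65*c^2 + 6.34*c + 4.09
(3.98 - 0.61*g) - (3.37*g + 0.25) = 3.73 - 3.98*g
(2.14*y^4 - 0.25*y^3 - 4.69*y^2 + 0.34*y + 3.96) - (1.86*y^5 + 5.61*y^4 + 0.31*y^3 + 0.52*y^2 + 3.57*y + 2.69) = -1.86*y^5 - 3.47*y^4 - 0.56*y^3 - 5.21*y^2 - 3.23*y + 1.27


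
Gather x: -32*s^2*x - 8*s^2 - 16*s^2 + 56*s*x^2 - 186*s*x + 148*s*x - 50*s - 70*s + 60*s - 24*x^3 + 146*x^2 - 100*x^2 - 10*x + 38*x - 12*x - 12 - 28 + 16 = -24*s^2 - 60*s - 24*x^3 + x^2*(56*s + 46) + x*(-32*s^2 - 38*s + 16) - 24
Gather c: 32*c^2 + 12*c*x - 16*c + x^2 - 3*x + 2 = 32*c^2 + c*(12*x - 16) + x^2 - 3*x + 2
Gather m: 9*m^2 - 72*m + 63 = 9*m^2 - 72*m + 63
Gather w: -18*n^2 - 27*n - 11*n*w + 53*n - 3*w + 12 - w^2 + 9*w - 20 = -18*n^2 + 26*n - w^2 + w*(6 - 11*n) - 8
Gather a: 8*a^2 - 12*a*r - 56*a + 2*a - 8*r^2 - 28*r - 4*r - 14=8*a^2 + a*(-12*r - 54) - 8*r^2 - 32*r - 14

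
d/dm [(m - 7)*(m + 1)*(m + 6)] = 3*m^2 - 43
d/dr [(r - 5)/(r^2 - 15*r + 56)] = (r^2 - 15*r - (r - 5)*(2*r - 15) + 56)/(r^2 - 15*r + 56)^2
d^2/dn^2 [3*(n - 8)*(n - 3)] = 6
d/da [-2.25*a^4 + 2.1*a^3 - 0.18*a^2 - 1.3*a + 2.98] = -9.0*a^3 + 6.3*a^2 - 0.36*a - 1.3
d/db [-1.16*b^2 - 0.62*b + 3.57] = -2.32*b - 0.62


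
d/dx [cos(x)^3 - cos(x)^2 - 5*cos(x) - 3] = (-3*cos(x)^2 + 2*cos(x) + 5)*sin(x)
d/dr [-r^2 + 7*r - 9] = 7 - 2*r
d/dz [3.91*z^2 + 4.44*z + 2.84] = 7.82*z + 4.44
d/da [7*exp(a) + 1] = 7*exp(a)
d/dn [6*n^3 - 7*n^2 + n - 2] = 18*n^2 - 14*n + 1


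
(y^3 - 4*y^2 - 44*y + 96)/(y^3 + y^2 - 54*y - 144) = (y - 2)/(y + 3)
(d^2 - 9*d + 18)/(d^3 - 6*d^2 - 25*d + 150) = (d - 3)/(d^2 - 25)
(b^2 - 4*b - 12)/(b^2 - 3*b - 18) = (b + 2)/(b + 3)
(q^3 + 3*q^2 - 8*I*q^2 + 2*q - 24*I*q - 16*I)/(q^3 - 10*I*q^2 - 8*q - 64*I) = (q^2 + 3*q + 2)/(q^2 - 2*I*q + 8)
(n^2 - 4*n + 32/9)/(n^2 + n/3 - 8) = (n - 4/3)/(n + 3)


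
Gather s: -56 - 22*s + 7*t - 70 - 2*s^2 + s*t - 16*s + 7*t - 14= -2*s^2 + s*(t - 38) + 14*t - 140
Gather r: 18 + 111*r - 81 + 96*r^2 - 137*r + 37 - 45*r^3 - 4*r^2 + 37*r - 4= -45*r^3 + 92*r^2 + 11*r - 30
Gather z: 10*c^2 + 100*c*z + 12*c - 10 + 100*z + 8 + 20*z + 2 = 10*c^2 + 12*c + z*(100*c + 120)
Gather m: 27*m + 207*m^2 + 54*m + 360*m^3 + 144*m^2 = 360*m^3 + 351*m^2 + 81*m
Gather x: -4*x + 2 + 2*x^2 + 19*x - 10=2*x^2 + 15*x - 8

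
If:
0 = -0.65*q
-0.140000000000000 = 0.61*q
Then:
No Solution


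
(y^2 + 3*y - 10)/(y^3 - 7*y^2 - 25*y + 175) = (y - 2)/(y^2 - 12*y + 35)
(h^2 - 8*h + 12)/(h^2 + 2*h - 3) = (h^2 - 8*h + 12)/(h^2 + 2*h - 3)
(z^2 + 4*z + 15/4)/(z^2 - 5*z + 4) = (z^2 + 4*z + 15/4)/(z^2 - 5*z + 4)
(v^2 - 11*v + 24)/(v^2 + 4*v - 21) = (v - 8)/(v + 7)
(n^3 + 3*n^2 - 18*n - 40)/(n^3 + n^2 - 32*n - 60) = (n - 4)/(n - 6)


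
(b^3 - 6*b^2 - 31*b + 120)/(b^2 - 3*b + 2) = (b^3 - 6*b^2 - 31*b + 120)/(b^2 - 3*b + 2)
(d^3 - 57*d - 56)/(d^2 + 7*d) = d - 7 - 8/d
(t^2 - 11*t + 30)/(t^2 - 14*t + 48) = (t - 5)/(t - 8)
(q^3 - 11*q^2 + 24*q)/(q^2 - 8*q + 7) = q*(q^2 - 11*q + 24)/(q^2 - 8*q + 7)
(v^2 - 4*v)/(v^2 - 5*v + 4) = v/(v - 1)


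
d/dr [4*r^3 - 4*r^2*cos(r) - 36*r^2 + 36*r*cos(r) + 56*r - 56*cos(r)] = 4*r^2*sin(r) + 12*r^2 - 36*r*sin(r) - 8*r*cos(r) - 72*r + 56*sin(r) + 36*cos(r) + 56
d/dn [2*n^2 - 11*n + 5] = 4*n - 11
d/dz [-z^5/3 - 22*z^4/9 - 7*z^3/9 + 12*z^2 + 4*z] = -5*z^4/3 - 88*z^3/9 - 7*z^2/3 + 24*z + 4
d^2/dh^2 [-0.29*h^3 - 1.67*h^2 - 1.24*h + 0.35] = -1.74*h - 3.34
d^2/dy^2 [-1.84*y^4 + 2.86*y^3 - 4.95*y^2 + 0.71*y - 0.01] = -22.08*y^2 + 17.16*y - 9.9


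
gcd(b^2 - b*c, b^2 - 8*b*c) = b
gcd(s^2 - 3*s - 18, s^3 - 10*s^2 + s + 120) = s + 3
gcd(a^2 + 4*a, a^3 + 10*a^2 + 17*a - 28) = a + 4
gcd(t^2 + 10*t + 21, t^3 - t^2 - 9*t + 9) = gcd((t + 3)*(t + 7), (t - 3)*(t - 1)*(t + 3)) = t + 3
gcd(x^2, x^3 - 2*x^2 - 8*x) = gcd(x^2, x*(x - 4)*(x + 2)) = x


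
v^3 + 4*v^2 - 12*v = v*(v - 2)*(v + 6)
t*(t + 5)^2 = t^3 + 10*t^2 + 25*t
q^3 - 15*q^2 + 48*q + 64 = (q - 8)^2*(q + 1)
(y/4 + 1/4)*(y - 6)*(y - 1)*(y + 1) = y^4/4 - 5*y^3/4 - 7*y^2/4 + 5*y/4 + 3/2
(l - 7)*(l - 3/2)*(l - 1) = l^3 - 19*l^2/2 + 19*l - 21/2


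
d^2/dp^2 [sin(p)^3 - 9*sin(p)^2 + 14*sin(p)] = -9*sin(p)^3 + 36*sin(p)^2 - 8*sin(p) - 18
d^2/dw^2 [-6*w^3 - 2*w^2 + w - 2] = -36*w - 4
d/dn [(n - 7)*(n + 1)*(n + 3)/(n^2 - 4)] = (n^4 + 13*n^2 + 66*n + 100)/(n^4 - 8*n^2 + 16)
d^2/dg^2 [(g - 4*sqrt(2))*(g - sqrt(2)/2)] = 2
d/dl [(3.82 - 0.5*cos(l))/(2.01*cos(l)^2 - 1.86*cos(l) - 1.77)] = (-1.005*cos(l)^2 + 15.3564*cos(l) - 7.9902)*sin(l)/(4.0401*cos(l)^4 - 7.4772*cos(l)^3 - 3.6558*cos(l)^2 + 6.5844*cos(l) + 3.1329)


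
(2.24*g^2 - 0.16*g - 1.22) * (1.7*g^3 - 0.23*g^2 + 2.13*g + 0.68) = 3.808*g^5 - 0.7872*g^4 + 2.734*g^3 + 1.463*g^2 - 2.7074*g - 0.8296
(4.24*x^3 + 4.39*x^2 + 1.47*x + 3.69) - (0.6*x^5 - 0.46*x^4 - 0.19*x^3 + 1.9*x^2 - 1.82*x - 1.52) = -0.6*x^5 + 0.46*x^4 + 4.43*x^3 + 2.49*x^2 + 3.29*x + 5.21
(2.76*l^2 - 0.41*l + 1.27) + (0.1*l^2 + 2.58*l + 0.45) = 2.86*l^2 + 2.17*l + 1.72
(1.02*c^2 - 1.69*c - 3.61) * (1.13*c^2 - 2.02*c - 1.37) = 1.1526*c^4 - 3.9701*c^3 - 2.0629*c^2 + 9.6075*c + 4.9457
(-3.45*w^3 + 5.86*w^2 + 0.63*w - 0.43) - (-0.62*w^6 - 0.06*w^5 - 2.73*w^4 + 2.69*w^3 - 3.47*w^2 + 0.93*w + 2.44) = 0.62*w^6 + 0.06*w^5 + 2.73*w^4 - 6.14*w^3 + 9.33*w^2 - 0.3*w - 2.87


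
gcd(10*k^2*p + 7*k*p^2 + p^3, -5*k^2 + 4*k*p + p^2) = 5*k + p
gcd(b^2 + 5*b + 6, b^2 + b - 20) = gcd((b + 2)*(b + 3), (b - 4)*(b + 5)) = 1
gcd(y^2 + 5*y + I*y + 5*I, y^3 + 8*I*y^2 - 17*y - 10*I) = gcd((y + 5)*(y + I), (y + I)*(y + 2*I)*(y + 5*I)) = y + I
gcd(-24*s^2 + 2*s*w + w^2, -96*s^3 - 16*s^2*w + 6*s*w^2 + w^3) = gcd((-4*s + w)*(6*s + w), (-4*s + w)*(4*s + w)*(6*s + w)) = 24*s^2 - 2*s*w - w^2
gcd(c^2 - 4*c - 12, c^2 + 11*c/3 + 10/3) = c + 2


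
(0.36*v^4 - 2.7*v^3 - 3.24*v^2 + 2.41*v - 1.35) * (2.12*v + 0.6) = 0.7632*v^5 - 5.508*v^4 - 8.4888*v^3 + 3.1652*v^2 - 1.416*v - 0.81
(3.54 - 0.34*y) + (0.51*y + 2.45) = 0.17*y + 5.99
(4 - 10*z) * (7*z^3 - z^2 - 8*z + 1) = -70*z^4 + 38*z^3 + 76*z^2 - 42*z + 4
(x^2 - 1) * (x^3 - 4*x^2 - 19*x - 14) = x^5 - 4*x^4 - 20*x^3 - 10*x^2 + 19*x + 14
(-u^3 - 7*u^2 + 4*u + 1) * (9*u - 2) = -9*u^4 - 61*u^3 + 50*u^2 + u - 2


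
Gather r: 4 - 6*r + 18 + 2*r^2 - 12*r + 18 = 2*r^2 - 18*r + 40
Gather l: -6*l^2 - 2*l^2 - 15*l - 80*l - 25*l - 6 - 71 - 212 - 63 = -8*l^2 - 120*l - 352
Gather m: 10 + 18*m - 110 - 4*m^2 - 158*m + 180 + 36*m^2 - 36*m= 32*m^2 - 176*m + 80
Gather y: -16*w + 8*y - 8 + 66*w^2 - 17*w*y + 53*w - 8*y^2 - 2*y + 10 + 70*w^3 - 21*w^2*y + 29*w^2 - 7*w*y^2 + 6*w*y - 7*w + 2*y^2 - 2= 70*w^3 + 95*w^2 + 30*w + y^2*(-7*w - 6) + y*(-21*w^2 - 11*w + 6)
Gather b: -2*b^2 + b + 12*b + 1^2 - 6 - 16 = -2*b^2 + 13*b - 21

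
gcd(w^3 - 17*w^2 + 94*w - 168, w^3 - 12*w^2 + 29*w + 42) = w^2 - 13*w + 42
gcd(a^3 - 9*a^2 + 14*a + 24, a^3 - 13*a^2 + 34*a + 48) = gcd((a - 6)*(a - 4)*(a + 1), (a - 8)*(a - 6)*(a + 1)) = a^2 - 5*a - 6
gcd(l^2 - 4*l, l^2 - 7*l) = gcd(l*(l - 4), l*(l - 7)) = l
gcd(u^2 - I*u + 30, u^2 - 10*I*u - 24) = u - 6*I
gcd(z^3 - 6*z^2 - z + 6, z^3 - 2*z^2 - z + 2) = z^2 - 1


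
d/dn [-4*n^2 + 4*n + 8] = 4 - 8*n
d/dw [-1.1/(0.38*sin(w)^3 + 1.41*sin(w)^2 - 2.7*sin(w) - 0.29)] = (1.254*sin(w)^2 + 3.102*sin(w) - 2.97)*cos(w)/(0.38*sin(w)^3 + 1.41*sin(w)^2 - 2.7*sin(w) - 0.29)^2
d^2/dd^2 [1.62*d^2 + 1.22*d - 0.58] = 3.24000000000000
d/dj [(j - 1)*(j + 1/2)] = 2*j - 1/2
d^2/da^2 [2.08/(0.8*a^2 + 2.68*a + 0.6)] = (-2.6624*a^2 - 8.91904*a + 2.08*(1.6*a + 2.68)*(3.2*a + 5.36) - 1.9968)/(0.8*a^2 + 2.68*a + 0.6)^3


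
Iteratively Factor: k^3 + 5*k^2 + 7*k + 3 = (k + 1)*(k^2 + 4*k + 3) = (k + 1)*(k + 3)*(k + 1)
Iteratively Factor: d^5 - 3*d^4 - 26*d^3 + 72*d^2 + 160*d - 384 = (d - 4)*(d^4 + d^3 - 22*d^2 - 16*d + 96) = (d - 4)^2*(d^3 + 5*d^2 - 2*d - 24) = (d - 4)^2*(d + 3)*(d^2 + 2*d - 8) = (d - 4)^2*(d + 3)*(d + 4)*(d - 2)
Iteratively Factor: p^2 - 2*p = (p)*(p - 2)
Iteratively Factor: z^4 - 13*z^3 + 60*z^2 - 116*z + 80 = (z - 5)*(z^3 - 8*z^2 + 20*z - 16) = (z - 5)*(z - 2)*(z^2 - 6*z + 8) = (z - 5)*(z - 4)*(z - 2)*(z - 2)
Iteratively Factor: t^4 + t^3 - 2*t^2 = (t - 1)*(t^3 + 2*t^2) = t*(t - 1)*(t^2 + 2*t) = t*(t - 1)*(t + 2)*(t)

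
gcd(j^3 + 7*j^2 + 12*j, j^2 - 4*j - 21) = j + 3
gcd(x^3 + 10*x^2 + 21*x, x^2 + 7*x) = x^2 + 7*x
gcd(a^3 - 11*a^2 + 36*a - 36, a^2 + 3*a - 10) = a - 2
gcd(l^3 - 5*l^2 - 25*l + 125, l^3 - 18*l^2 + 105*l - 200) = l^2 - 10*l + 25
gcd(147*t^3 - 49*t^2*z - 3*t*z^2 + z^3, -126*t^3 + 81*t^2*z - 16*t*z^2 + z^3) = 21*t^2 - 10*t*z + z^2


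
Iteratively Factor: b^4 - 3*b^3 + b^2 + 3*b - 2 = (b - 1)*(b^3 - 2*b^2 - b + 2) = (b - 2)*(b - 1)*(b^2 - 1) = (b - 2)*(b - 1)*(b + 1)*(b - 1)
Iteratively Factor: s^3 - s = (s - 1)*(s^2 + s) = (s - 1)*(s + 1)*(s)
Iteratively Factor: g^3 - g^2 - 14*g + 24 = (g - 2)*(g^2 + g - 12) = (g - 2)*(g + 4)*(g - 3)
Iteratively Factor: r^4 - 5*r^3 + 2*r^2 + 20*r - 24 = (r - 2)*(r^3 - 3*r^2 - 4*r + 12) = (r - 3)*(r - 2)*(r^2 - 4) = (r - 3)*(r - 2)*(r + 2)*(r - 2)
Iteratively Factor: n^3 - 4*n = (n + 2)*(n^2 - 2*n) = (n - 2)*(n + 2)*(n)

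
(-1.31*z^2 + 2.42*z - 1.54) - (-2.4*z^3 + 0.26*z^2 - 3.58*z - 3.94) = 2.4*z^3 - 1.57*z^2 + 6.0*z + 2.4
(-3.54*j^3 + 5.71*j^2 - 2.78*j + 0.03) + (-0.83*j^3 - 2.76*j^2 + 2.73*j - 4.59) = -4.37*j^3 + 2.95*j^2 - 0.0499999999999998*j - 4.56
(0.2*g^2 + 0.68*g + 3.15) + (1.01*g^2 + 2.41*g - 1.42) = 1.21*g^2 + 3.09*g + 1.73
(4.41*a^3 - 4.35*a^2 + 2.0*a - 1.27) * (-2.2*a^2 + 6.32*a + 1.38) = -9.702*a^5 + 37.4412*a^4 - 25.8062*a^3 + 9.431*a^2 - 5.2664*a - 1.7526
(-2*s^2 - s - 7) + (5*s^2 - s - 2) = 3*s^2 - 2*s - 9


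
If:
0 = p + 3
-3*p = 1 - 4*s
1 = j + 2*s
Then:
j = 5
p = -3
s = -2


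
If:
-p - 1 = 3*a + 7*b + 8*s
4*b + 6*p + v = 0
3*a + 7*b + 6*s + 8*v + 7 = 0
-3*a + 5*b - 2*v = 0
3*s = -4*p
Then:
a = 3119/7668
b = -181/2556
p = 38/213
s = -152/639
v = -503/639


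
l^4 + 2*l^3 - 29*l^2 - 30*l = l*(l - 5)*(l + 1)*(l + 6)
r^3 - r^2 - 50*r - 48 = (r - 8)*(r + 1)*(r + 6)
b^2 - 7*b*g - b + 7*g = (b - 1)*(b - 7*g)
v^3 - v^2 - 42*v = v*(v - 7)*(v + 6)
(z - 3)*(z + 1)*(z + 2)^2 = z^4 + 2*z^3 - 7*z^2 - 20*z - 12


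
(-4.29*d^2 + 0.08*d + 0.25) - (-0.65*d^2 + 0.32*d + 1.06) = -3.64*d^2 - 0.24*d - 0.81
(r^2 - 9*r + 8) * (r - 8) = r^3 - 17*r^2 + 80*r - 64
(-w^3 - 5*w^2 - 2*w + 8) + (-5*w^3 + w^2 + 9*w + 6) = -6*w^3 - 4*w^2 + 7*w + 14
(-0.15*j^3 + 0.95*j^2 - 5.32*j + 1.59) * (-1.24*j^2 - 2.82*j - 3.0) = 0.186*j^5 - 0.755*j^4 + 4.3678*j^3 + 10.1808*j^2 + 11.4762*j - 4.77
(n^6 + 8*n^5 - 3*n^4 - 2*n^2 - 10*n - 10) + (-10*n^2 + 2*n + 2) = n^6 + 8*n^5 - 3*n^4 - 12*n^2 - 8*n - 8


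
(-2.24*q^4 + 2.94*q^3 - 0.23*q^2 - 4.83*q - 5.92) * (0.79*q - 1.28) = -1.7696*q^5 + 5.1898*q^4 - 3.9449*q^3 - 3.5213*q^2 + 1.5056*q + 7.5776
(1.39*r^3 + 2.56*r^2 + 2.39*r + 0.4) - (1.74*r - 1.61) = 1.39*r^3 + 2.56*r^2 + 0.65*r + 2.01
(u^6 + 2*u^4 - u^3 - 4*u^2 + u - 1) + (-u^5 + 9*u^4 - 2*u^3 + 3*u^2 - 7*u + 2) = u^6 - u^5 + 11*u^4 - 3*u^3 - u^2 - 6*u + 1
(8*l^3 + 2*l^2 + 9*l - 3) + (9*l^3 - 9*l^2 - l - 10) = 17*l^3 - 7*l^2 + 8*l - 13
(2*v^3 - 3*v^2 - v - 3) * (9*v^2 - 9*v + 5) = 18*v^5 - 45*v^4 + 28*v^3 - 33*v^2 + 22*v - 15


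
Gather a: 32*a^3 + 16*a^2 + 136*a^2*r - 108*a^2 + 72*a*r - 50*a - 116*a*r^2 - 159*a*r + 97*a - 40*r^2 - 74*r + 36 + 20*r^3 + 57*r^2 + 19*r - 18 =32*a^3 + a^2*(136*r - 92) + a*(-116*r^2 - 87*r + 47) + 20*r^3 + 17*r^2 - 55*r + 18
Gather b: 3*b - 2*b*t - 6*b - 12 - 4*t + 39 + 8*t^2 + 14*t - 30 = b*(-2*t - 3) + 8*t^2 + 10*t - 3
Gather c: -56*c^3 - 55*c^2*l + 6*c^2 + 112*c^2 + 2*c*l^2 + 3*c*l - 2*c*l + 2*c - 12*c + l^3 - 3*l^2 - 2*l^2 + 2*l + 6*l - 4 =-56*c^3 + c^2*(118 - 55*l) + c*(2*l^2 + l - 10) + l^3 - 5*l^2 + 8*l - 4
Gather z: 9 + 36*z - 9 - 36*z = 0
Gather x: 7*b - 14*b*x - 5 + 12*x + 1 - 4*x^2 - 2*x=7*b - 4*x^2 + x*(10 - 14*b) - 4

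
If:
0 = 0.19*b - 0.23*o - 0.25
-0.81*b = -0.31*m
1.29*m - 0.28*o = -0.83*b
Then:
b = -0.08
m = -0.20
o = -1.15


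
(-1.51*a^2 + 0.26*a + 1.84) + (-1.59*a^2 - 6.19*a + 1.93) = -3.1*a^2 - 5.93*a + 3.77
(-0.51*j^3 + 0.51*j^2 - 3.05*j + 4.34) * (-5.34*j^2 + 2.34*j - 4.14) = 2.7234*j^5 - 3.9168*j^4 + 19.5918*j^3 - 32.424*j^2 + 22.7826*j - 17.9676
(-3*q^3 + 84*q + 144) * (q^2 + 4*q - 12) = -3*q^5 - 12*q^4 + 120*q^3 + 480*q^2 - 432*q - 1728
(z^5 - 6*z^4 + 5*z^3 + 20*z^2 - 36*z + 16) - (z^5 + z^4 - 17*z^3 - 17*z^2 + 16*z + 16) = -7*z^4 + 22*z^3 + 37*z^2 - 52*z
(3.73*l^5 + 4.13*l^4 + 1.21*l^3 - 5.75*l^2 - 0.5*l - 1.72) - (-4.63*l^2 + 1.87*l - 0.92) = 3.73*l^5 + 4.13*l^4 + 1.21*l^3 - 1.12*l^2 - 2.37*l - 0.8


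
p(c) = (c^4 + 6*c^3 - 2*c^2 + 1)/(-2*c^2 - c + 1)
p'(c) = (4*c + 1)*(c^4 + 6*c^3 - 2*c^2 + 1)/(-2*c^2 - c + 1)^2 + (4*c^3 + 18*c^2 - 4*c)/(-2*c^2 - c + 1)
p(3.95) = -17.07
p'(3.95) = -6.58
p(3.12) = -11.97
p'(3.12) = -5.69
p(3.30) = -13.02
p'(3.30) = -5.89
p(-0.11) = 0.89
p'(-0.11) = 1.06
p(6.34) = -35.76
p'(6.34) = -9.04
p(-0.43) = 0.18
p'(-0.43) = 4.34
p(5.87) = -31.62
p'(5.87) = -8.56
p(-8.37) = -9.57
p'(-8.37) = 5.66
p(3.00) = -11.30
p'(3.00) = -5.56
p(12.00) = -103.07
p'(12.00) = -14.73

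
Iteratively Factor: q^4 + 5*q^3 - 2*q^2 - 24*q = (q)*(q^3 + 5*q^2 - 2*q - 24) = q*(q + 4)*(q^2 + q - 6) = q*(q + 3)*(q + 4)*(q - 2)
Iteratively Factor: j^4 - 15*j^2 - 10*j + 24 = (j - 1)*(j^3 + j^2 - 14*j - 24) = (j - 1)*(j + 3)*(j^2 - 2*j - 8) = (j - 4)*(j - 1)*(j + 3)*(j + 2)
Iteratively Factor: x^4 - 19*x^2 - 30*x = (x)*(x^3 - 19*x - 30) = x*(x + 3)*(x^2 - 3*x - 10) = x*(x - 5)*(x + 3)*(x + 2)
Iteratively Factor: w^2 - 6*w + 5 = (w - 5)*(w - 1)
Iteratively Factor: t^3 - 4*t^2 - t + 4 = (t - 1)*(t^2 - 3*t - 4) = (t - 4)*(t - 1)*(t + 1)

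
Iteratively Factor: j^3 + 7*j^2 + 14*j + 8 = (j + 4)*(j^2 + 3*j + 2) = (j + 1)*(j + 4)*(j + 2)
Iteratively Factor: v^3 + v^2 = (v + 1)*(v^2) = v*(v + 1)*(v)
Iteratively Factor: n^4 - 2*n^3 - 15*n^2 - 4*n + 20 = (n - 5)*(n^3 + 3*n^2 - 4) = (n - 5)*(n + 2)*(n^2 + n - 2) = (n - 5)*(n - 1)*(n + 2)*(n + 2)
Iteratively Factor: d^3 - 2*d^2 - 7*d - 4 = (d + 1)*(d^2 - 3*d - 4) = (d + 1)^2*(d - 4)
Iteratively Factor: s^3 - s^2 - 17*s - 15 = (s + 3)*(s^2 - 4*s - 5) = (s + 1)*(s + 3)*(s - 5)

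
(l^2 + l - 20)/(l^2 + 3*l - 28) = (l + 5)/(l + 7)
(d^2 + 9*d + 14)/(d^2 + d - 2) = (d + 7)/(d - 1)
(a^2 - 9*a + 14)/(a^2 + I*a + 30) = (a^2 - 9*a + 14)/(a^2 + I*a + 30)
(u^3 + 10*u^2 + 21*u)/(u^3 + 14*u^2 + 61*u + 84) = u/(u + 4)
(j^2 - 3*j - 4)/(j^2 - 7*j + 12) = (j + 1)/(j - 3)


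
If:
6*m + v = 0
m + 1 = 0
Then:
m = -1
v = 6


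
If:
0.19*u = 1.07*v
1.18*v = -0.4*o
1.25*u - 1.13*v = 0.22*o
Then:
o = 0.00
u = 0.00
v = 0.00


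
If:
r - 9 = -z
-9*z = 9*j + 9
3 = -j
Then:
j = -3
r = 7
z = 2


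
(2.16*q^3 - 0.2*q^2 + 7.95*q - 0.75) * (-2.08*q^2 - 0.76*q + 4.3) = -4.4928*q^5 - 1.2256*q^4 - 7.096*q^3 - 5.342*q^2 + 34.755*q - 3.225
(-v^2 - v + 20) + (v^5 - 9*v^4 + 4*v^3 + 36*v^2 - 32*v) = v^5 - 9*v^4 + 4*v^3 + 35*v^2 - 33*v + 20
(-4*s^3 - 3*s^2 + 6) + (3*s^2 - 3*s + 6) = -4*s^3 - 3*s + 12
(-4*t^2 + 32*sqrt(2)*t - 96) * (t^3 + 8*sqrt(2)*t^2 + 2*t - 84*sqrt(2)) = -4*t^5 + 408*t^3 - 368*sqrt(2)*t^2 - 5568*t + 8064*sqrt(2)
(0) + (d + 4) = d + 4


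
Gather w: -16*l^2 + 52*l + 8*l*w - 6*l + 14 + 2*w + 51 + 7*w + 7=-16*l^2 + 46*l + w*(8*l + 9) + 72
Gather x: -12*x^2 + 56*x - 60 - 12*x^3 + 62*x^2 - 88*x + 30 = -12*x^3 + 50*x^2 - 32*x - 30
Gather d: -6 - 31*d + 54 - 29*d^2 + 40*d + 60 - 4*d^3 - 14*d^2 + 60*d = -4*d^3 - 43*d^2 + 69*d + 108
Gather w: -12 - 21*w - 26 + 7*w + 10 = -14*w - 28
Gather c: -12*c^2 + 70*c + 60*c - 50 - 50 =-12*c^2 + 130*c - 100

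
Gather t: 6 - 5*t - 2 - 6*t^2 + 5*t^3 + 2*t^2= 5*t^3 - 4*t^2 - 5*t + 4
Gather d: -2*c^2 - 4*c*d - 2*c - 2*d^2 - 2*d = -2*c^2 - 2*c - 2*d^2 + d*(-4*c - 2)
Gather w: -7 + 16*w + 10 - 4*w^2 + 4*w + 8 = -4*w^2 + 20*w + 11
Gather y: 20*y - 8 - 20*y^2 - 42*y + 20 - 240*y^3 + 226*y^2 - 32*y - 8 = -240*y^3 + 206*y^2 - 54*y + 4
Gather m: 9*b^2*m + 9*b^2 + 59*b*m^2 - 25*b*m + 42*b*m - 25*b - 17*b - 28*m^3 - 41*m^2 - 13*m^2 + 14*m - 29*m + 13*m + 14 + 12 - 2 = 9*b^2 - 42*b - 28*m^3 + m^2*(59*b - 54) + m*(9*b^2 + 17*b - 2) + 24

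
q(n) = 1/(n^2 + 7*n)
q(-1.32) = -0.13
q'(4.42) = -0.01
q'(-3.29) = -0.00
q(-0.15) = -0.97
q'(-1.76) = -0.04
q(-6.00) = -0.17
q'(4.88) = -0.00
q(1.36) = 0.09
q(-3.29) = -0.08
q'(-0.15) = -6.35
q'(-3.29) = -0.00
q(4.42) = 0.02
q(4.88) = 0.02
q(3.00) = 0.03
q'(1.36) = -0.08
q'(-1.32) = -0.08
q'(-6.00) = 0.14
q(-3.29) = -0.08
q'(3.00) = -0.01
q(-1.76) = -0.11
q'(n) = (-2*n - 7)/(n^2 + 7*n)^2 = (-2*n - 7)/(n^2*(n + 7)^2)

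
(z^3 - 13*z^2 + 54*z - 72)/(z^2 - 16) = (z^2 - 9*z + 18)/(z + 4)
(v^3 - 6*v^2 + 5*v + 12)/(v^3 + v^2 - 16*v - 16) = (v - 3)/(v + 4)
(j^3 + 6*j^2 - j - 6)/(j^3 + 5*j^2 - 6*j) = (j + 1)/j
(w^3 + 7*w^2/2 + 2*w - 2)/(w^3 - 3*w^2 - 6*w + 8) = (w^2 + 3*w/2 - 1)/(w^2 - 5*w + 4)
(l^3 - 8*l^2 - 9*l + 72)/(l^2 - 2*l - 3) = (l^2 - 5*l - 24)/(l + 1)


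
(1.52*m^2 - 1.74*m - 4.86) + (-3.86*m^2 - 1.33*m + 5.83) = -2.34*m^2 - 3.07*m + 0.97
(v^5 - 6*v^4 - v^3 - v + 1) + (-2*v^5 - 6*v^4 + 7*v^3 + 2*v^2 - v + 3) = -v^5 - 12*v^4 + 6*v^3 + 2*v^2 - 2*v + 4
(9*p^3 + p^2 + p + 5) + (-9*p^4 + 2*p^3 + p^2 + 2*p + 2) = -9*p^4 + 11*p^3 + 2*p^2 + 3*p + 7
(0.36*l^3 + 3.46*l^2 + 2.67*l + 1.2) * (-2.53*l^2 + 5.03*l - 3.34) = -0.9108*l^5 - 6.943*l^4 + 9.4463*l^3 - 1.1623*l^2 - 2.8818*l - 4.008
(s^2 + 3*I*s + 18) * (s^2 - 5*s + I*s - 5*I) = s^4 - 5*s^3 + 4*I*s^3 + 15*s^2 - 20*I*s^2 - 75*s + 18*I*s - 90*I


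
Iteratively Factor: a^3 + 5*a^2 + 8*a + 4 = (a + 2)*(a^2 + 3*a + 2) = (a + 2)^2*(a + 1)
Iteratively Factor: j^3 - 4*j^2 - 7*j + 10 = (j - 5)*(j^2 + j - 2) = (j - 5)*(j + 2)*(j - 1)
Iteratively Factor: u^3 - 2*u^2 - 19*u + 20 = (u + 4)*(u^2 - 6*u + 5) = (u - 1)*(u + 4)*(u - 5)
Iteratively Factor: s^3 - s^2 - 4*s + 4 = (s + 2)*(s^2 - 3*s + 2) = (s - 1)*(s + 2)*(s - 2)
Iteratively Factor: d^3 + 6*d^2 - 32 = (d - 2)*(d^2 + 8*d + 16) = (d - 2)*(d + 4)*(d + 4)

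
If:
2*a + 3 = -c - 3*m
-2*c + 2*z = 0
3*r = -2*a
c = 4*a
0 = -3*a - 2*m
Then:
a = -2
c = -8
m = 3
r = 4/3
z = -8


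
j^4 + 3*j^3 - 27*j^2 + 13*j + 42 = (j - 3)*(j - 2)*(j + 1)*(j + 7)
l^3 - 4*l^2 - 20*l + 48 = (l - 6)*(l - 2)*(l + 4)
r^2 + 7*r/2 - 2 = (r - 1/2)*(r + 4)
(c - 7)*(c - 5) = c^2 - 12*c + 35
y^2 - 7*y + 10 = (y - 5)*(y - 2)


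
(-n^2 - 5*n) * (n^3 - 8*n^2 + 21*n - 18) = -n^5 + 3*n^4 + 19*n^3 - 87*n^2 + 90*n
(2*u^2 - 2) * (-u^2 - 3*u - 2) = -2*u^4 - 6*u^3 - 2*u^2 + 6*u + 4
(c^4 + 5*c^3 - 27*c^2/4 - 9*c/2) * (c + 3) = c^5 + 8*c^4 + 33*c^3/4 - 99*c^2/4 - 27*c/2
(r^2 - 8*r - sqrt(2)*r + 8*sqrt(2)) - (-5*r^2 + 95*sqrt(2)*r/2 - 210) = 6*r^2 - 97*sqrt(2)*r/2 - 8*r + 8*sqrt(2) + 210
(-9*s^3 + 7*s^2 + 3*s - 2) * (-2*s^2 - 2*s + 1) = 18*s^5 + 4*s^4 - 29*s^3 + 5*s^2 + 7*s - 2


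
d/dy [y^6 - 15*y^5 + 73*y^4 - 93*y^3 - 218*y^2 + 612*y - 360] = 6*y^5 - 75*y^4 + 292*y^3 - 279*y^2 - 436*y + 612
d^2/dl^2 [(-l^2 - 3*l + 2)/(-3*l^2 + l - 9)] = 10*(6*l^3 - 27*l^2 - 45*l + 32)/(27*l^6 - 27*l^5 + 252*l^4 - 163*l^3 + 756*l^2 - 243*l + 729)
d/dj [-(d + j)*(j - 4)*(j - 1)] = -2*d*j + 5*d - 3*j^2 + 10*j - 4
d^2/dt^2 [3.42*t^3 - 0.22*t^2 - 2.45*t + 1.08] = 20.52*t - 0.44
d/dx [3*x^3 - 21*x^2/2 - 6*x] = 9*x^2 - 21*x - 6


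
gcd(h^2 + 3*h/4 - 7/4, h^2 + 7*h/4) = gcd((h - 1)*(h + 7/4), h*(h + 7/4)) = h + 7/4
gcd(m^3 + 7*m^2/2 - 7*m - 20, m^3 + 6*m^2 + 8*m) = m^2 + 6*m + 8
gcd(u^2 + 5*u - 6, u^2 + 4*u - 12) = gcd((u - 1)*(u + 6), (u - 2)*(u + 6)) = u + 6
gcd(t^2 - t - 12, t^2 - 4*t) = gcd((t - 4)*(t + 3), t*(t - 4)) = t - 4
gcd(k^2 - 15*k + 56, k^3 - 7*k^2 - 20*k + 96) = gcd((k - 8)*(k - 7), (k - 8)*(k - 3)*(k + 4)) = k - 8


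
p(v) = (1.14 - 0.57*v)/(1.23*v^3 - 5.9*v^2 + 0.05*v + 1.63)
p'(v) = (1.14 - 0.57*v)*(-3.69*v^2 + 11.8*v - 0.05)/(1.23*v^3 - 5.9*v^2 + 0.05*v + 1.63)^2 - 0.57/(1.23*v^3 - 5.9*v^2 + 0.05*v + 1.63) = (1.4022*v^3 - 7.5696*v^2 + 13.452*v - 0.9861)/(1.5129*v^6 - 14.514*v^5 + 34.933*v^4 + 3.4198*v^3 - 19.2315*v^2 + 0.163*v + 2.6569)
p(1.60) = -0.03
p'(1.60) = 0.10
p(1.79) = -0.01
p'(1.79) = 0.07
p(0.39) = 1.11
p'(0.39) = 4.69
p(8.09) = -0.01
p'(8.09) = 0.00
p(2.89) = 0.03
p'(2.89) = 0.03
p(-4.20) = -0.02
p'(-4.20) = -0.01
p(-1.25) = -0.18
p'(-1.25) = -0.32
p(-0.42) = 2.89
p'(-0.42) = -35.47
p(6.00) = -0.04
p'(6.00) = 0.04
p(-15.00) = -0.00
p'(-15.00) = -0.00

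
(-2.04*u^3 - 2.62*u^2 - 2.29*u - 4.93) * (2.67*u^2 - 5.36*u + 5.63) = -5.4468*u^5 + 3.939*u^4 - 3.5563*u^3 - 15.6393*u^2 + 13.5321*u - 27.7559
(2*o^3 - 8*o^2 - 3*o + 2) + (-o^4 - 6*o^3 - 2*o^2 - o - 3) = -o^4 - 4*o^3 - 10*o^2 - 4*o - 1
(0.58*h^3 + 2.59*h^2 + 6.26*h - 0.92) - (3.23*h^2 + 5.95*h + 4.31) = 0.58*h^3 - 0.64*h^2 + 0.31*h - 5.23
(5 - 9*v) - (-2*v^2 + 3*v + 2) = 2*v^2 - 12*v + 3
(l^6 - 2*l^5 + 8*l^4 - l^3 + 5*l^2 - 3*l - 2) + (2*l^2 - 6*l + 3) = l^6 - 2*l^5 + 8*l^4 - l^3 + 7*l^2 - 9*l + 1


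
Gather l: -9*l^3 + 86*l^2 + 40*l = -9*l^3 + 86*l^2 + 40*l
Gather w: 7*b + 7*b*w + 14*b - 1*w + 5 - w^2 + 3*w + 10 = 21*b - w^2 + w*(7*b + 2) + 15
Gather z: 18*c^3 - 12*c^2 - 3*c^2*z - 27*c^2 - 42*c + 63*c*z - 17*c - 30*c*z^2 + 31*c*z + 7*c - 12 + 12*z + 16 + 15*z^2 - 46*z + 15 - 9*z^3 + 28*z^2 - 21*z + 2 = 18*c^3 - 39*c^2 - 52*c - 9*z^3 + z^2*(43 - 30*c) + z*(-3*c^2 + 94*c - 55) + 21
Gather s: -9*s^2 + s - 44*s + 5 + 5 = -9*s^2 - 43*s + 10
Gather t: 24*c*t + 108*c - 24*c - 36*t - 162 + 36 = 84*c + t*(24*c - 36) - 126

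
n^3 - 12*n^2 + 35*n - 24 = (n - 8)*(n - 3)*(n - 1)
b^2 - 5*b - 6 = (b - 6)*(b + 1)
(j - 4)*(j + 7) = j^2 + 3*j - 28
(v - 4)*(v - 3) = v^2 - 7*v + 12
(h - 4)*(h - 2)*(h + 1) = h^3 - 5*h^2 + 2*h + 8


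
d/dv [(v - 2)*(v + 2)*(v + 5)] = 3*v^2 + 10*v - 4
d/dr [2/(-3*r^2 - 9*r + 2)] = 6*(2*r + 3)/(3*r^2 + 9*r - 2)^2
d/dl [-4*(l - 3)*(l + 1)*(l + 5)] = -12*l^2 - 24*l + 52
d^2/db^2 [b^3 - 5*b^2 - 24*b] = 6*b - 10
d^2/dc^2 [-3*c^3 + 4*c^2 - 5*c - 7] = 8 - 18*c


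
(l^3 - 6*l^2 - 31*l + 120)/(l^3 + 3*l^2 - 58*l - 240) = (l - 3)/(l + 6)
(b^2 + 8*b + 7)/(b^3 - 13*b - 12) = (b + 7)/(b^2 - b - 12)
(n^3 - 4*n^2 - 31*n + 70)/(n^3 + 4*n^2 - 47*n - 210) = (n - 2)/(n + 6)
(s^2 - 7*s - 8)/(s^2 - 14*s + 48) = (s + 1)/(s - 6)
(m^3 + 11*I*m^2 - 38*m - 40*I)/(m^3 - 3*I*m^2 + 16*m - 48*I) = (m^2 + 7*I*m - 10)/(m^2 - 7*I*m - 12)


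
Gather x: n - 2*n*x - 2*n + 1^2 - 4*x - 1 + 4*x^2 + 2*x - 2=-n + 4*x^2 + x*(-2*n - 2) - 2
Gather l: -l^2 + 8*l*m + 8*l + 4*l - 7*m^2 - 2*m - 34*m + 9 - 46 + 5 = -l^2 + l*(8*m + 12) - 7*m^2 - 36*m - 32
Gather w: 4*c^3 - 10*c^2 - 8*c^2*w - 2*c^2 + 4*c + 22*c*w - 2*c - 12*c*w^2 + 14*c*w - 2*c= 4*c^3 - 12*c^2 - 12*c*w^2 + w*(-8*c^2 + 36*c)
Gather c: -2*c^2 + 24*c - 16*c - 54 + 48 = -2*c^2 + 8*c - 6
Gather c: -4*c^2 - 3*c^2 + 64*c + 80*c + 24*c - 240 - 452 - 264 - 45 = -7*c^2 + 168*c - 1001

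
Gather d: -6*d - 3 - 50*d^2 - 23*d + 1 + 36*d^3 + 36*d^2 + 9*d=36*d^3 - 14*d^2 - 20*d - 2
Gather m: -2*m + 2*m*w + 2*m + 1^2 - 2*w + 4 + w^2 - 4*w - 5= 2*m*w + w^2 - 6*w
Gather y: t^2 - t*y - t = t^2 - t*y - t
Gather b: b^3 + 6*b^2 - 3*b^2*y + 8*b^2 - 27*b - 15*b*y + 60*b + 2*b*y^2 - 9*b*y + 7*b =b^3 + b^2*(14 - 3*y) + b*(2*y^2 - 24*y + 40)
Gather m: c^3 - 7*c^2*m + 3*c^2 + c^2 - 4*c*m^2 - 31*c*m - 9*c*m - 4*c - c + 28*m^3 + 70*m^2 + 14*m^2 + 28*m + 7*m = c^3 + 4*c^2 - 5*c + 28*m^3 + m^2*(84 - 4*c) + m*(-7*c^2 - 40*c + 35)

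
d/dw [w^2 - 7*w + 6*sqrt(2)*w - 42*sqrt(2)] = 2*w - 7 + 6*sqrt(2)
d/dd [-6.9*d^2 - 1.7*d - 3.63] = -13.8*d - 1.7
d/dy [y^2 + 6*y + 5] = 2*y + 6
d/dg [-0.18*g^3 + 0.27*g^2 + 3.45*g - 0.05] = -0.54*g^2 + 0.54*g + 3.45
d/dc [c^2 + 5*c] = 2*c + 5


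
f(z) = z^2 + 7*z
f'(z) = 2*z + 7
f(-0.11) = -0.76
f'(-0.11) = 6.78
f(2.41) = 22.68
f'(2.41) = 11.82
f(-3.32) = -12.22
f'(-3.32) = 0.36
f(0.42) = 3.12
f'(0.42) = 7.84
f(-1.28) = -7.32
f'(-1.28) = 4.44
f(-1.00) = -6.00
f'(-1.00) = 5.00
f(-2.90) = -11.89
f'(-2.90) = 1.20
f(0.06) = 0.42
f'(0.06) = 7.12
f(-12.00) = 60.00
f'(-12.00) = -17.00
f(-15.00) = 120.00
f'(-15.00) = -23.00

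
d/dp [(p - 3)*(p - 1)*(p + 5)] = 3*p^2 + 2*p - 17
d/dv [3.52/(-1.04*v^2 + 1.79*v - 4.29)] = (7.3216*v - 6.3008)/(1.04*v^2 - 1.79*v + 4.29)^2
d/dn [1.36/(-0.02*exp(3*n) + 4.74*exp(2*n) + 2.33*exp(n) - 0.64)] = (0.0816*exp(2*n) - 12.8928*exp(n) - 3.1688)*exp(n)/(0.02*exp(3*n) - 4.74*exp(2*n) - 2.33*exp(n) + 0.64)^2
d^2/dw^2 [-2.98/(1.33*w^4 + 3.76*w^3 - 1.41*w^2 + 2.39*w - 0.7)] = ((47.5608*w^2 + 67.2288*w - 8.4036)*(1.33*w^4 + 3.76*w^3 - 1.41*w^2 + 2.39*w - 0.7) - 2.98*(5.32*w^3 + 11.28*w^2 - 2.82*w + 2.39)*(10.64*w^3 + 22.56*w^2 - 5.64*w + 4.78))/(1.33*w^4 + 3.76*w^3 - 1.41*w^2 + 2.39*w - 0.7)^3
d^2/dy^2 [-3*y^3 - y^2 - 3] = -18*y - 2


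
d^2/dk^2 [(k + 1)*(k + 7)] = 2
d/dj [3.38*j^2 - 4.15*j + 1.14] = 6.76*j - 4.15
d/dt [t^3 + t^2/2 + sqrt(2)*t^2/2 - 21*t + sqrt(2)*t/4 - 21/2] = 3*t^2 + t + sqrt(2)*t - 21 + sqrt(2)/4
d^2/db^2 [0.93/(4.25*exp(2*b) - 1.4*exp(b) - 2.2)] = ((1.302 - 15.81*exp(b))*(-4.25*exp(2*b) + 1.4*exp(b) + 2.2) - 0.93*(8.5*exp(b) - 1.4)*(17.0*exp(b) - 2.8)*exp(b))*exp(b)/(-4.25*exp(2*b) + 1.4*exp(b) + 2.2)^3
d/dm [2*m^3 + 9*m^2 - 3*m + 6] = 6*m^2 + 18*m - 3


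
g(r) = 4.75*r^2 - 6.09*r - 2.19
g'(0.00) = -6.09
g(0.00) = -2.19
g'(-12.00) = -120.09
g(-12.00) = 754.89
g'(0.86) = 2.08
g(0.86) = -3.91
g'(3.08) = 23.17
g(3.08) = 24.11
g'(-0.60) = -11.79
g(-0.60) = 3.17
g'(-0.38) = -9.70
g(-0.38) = 0.81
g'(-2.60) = -30.79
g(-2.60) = 45.75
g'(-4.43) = -48.18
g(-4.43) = 118.01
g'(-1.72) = -22.43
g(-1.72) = 22.34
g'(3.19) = 24.22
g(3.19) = 26.72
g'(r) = 9.5*r - 6.09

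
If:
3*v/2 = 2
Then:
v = 4/3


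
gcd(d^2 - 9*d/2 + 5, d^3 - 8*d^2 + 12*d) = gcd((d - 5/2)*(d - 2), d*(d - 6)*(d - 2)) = d - 2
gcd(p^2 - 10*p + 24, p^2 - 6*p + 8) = p - 4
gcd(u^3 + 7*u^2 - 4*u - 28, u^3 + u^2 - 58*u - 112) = u^2 + 9*u + 14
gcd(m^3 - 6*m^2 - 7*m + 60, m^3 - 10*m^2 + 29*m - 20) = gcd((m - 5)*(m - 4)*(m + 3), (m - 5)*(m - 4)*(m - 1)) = m^2 - 9*m + 20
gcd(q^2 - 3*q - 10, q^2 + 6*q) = 1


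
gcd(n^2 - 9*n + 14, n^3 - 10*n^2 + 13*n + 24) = 1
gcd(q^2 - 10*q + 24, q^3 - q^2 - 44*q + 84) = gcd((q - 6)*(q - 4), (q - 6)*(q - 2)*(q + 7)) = q - 6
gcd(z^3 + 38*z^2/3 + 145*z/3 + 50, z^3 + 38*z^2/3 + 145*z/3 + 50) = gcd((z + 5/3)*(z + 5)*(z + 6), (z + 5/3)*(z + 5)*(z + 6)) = z^3 + 38*z^2/3 + 145*z/3 + 50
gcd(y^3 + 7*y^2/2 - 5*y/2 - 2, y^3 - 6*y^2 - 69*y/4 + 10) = 1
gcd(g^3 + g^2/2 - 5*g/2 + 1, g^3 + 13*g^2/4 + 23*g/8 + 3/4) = g + 2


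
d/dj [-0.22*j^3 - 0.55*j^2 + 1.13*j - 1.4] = -0.66*j^2 - 1.1*j + 1.13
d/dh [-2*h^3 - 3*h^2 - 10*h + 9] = -6*h^2 - 6*h - 10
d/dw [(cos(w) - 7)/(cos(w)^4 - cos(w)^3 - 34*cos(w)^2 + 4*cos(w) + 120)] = (6*sin(w)^4 + 14*sin(w)^2 + 907*cos(w) - 15*cos(3*w) - 316)*sin(w)/(2*(cos(w) - 6)^2*(cos(w) - 2)^2*(cos(w) + 2)^2*(cos(w) + 5)^2)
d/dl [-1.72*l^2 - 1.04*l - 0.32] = -3.44*l - 1.04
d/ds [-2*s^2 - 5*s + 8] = -4*s - 5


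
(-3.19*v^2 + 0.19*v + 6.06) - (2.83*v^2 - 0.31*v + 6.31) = -6.02*v^2 + 0.5*v - 0.25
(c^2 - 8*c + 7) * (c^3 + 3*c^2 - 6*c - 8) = c^5 - 5*c^4 - 23*c^3 + 61*c^2 + 22*c - 56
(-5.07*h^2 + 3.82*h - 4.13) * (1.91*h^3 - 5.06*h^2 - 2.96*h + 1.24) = -9.6837*h^5 + 32.9504*h^4 - 12.2103*h^3 + 3.3038*h^2 + 16.9616*h - 5.1212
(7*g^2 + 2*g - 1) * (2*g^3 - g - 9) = 14*g^5 + 4*g^4 - 9*g^3 - 65*g^2 - 17*g + 9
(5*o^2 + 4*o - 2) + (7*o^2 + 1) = 12*o^2 + 4*o - 1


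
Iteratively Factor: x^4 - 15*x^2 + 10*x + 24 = (x + 1)*(x^3 - x^2 - 14*x + 24) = (x - 3)*(x + 1)*(x^2 + 2*x - 8) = (x - 3)*(x + 1)*(x + 4)*(x - 2)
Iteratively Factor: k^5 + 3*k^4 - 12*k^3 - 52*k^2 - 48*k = (k + 3)*(k^4 - 12*k^2 - 16*k) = k*(k + 3)*(k^3 - 12*k - 16) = k*(k + 2)*(k + 3)*(k^2 - 2*k - 8) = k*(k + 2)^2*(k + 3)*(k - 4)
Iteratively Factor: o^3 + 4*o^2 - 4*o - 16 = (o + 2)*(o^2 + 2*o - 8) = (o - 2)*(o + 2)*(o + 4)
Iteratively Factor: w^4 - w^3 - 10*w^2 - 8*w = (w)*(w^3 - w^2 - 10*w - 8) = w*(w + 2)*(w^2 - 3*w - 4) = w*(w - 4)*(w + 2)*(w + 1)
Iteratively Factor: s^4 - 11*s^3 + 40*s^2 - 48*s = (s)*(s^3 - 11*s^2 + 40*s - 48) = s*(s - 4)*(s^2 - 7*s + 12) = s*(s - 4)^2*(s - 3)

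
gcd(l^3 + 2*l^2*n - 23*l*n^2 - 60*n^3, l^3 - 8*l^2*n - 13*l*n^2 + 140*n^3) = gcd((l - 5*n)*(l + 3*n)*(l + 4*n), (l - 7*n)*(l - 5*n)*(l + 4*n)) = l^2 - l*n - 20*n^2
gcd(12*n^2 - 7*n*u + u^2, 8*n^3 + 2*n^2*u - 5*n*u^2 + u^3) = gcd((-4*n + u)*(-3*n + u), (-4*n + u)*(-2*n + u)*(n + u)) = -4*n + u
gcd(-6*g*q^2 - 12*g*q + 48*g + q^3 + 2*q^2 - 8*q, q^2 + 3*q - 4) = q + 4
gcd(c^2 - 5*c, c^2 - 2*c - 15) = c - 5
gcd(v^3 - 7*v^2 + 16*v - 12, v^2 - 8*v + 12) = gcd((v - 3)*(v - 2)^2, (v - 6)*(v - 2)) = v - 2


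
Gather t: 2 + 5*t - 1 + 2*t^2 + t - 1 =2*t^2 + 6*t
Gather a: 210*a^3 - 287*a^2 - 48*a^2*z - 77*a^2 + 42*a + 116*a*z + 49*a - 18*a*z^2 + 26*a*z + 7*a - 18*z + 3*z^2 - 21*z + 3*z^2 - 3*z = 210*a^3 + a^2*(-48*z - 364) + a*(-18*z^2 + 142*z + 98) + 6*z^2 - 42*z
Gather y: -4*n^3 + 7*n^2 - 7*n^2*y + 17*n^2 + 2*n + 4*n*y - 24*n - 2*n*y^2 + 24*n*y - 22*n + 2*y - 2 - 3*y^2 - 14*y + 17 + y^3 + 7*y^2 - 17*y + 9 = -4*n^3 + 24*n^2 - 44*n + y^3 + y^2*(4 - 2*n) + y*(-7*n^2 + 28*n - 29) + 24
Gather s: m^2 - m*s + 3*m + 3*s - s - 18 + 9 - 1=m^2 + 3*m + s*(2 - m) - 10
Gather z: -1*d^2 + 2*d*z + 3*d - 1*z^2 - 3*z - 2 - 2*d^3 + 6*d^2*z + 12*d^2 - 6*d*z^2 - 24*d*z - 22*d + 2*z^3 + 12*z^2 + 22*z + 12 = -2*d^3 + 11*d^2 - 19*d + 2*z^3 + z^2*(11 - 6*d) + z*(6*d^2 - 22*d + 19) + 10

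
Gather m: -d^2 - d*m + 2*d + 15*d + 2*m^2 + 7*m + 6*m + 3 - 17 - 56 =-d^2 + 17*d + 2*m^2 + m*(13 - d) - 70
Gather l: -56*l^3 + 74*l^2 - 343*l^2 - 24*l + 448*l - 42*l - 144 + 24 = -56*l^3 - 269*l^2 + 382*l - 120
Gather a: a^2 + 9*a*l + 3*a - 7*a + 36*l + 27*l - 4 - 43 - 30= a^2 + a*(9*l - 4) + 63*l - 77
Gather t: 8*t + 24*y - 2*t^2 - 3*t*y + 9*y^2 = -2*t^2 + t*(8 - 3*y) + 9*y^2 + 24*y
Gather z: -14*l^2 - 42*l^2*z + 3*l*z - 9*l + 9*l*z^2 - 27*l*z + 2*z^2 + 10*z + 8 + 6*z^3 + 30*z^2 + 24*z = -14*l^2 - 9*l + 6*z^3 + z^2*(9*l + 32) + z*(-42*l^2 - 24*l + 34) + 8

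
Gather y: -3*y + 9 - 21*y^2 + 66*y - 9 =-21*y^2 + 63*y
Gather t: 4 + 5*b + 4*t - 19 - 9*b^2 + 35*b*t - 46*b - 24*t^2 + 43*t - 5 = -9*b^2 - 41*b - 24*t^2 + t*(35*b + 47) - 20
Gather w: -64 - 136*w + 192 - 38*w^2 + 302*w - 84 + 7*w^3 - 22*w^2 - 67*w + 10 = 7*w^3 - 60*w^2 + 99*w + 54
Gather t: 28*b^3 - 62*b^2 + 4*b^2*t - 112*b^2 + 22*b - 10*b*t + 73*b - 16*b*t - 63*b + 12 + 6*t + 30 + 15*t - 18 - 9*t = 28*b^3 - 174*b^2 + 32*b + t*(4*b^2 - 26*b + 12) + 24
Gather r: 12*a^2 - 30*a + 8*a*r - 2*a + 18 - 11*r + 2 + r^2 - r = 12*a^2 - 32*a + r^2 + r*(8*a - 12) + 20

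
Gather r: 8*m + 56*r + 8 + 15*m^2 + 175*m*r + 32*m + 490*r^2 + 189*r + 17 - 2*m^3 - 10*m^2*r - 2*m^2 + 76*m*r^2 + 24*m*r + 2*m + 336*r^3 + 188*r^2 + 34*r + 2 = -2*m^3 + 13*m^2 + 42*m + 336*r^3 + r^2*(76*m + 678) + r*(-10*m^2 + 199*m + 279) + 27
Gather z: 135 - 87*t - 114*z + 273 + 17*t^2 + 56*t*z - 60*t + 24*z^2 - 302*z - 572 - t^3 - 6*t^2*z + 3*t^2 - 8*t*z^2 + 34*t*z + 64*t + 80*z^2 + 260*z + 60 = -t^3 + 20*t^2 - 83*t + z^2*(104 - 8*t) + z*(-6*t^2 + 90*t - 156) - 104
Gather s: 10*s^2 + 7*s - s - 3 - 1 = 10*s^2 + 6*s - 4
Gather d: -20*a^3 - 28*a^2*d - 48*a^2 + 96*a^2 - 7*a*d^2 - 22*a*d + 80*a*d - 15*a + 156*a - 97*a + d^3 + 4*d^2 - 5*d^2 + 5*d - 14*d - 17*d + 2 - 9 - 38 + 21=-20*a^3 + 48*a^2 + 44*a + d^3 + d^2*(-7*a - 1) + d*(-28*a^2 + 58*a - 26) - 24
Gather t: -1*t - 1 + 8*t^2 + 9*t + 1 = 8*t^2 + 8*t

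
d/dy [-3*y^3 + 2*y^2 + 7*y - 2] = -9*y^2 + 4*y + 7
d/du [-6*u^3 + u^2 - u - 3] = -18*u^2 + 2*u - 1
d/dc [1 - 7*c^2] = -14*c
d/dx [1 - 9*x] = -9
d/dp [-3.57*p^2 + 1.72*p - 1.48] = 1.72 - 7.14*p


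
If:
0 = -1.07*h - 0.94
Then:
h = -0.88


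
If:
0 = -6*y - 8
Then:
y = -4/3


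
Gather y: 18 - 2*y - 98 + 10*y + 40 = 8*y - 40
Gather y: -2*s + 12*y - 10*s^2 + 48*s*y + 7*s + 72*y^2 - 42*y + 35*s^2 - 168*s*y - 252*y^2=25*s^2 + 5*s - 180*y^2 + y*(-120*s - 30)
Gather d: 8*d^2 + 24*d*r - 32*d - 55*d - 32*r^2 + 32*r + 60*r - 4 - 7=8*d^2 + d*(24*r - 87) - 32*r^2 + 92*r - 11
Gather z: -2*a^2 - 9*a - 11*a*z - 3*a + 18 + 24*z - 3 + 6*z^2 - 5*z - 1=-2*a^2 - 12*a + 6*z^2 + z*(19 - 11*a) + 14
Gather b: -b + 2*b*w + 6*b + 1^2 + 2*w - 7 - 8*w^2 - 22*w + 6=b*(2*w + 5) - 8*w^2 - 20*w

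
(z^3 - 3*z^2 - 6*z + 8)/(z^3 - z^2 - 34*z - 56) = (z^2 - 5*z + 4)/(z^2 - 3*z - 28)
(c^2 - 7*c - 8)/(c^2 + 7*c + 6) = (c - 8)/(c + 6)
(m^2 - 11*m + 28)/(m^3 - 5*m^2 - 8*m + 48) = (m - 7)/(m^2 - m - 12)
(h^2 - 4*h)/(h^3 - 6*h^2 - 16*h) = (4 - h)/(-h^2 + 6*h + 16)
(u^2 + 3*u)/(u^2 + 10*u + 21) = u/(u + 7)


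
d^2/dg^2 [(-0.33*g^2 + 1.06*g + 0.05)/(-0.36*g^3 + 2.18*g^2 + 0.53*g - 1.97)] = (0.0855360000000002*g^6 - 0.824256000000001*g^5 + 5.291352*g^4 - 13.890812*g^3 + 16.155852*g^2 - 27.447516*g - 0.109648)/(0.046656*g^9 - 0.847584*g^8 + 4.926528*g^7 - 7.098632*g^6 - 16.52928*g^5 + 23.994342*g^4 + 17.699323*g^3 - 23.720967*g^2 - 6.170631*g + 7.645373)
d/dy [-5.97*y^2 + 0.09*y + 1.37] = 0.09 - 11.94*y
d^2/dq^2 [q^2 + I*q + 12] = 2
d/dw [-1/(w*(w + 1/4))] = 4*(8*w + 1)/(w^2*(4*w + 1)^2)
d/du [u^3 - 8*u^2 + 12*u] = 3*u^2 - 16*u + 12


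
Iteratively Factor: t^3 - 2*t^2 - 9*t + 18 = (t - 2)*(t^2 - 9) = (t - 3)*(t - 2)*(t + 3)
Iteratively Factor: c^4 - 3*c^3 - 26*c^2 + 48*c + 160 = (c + 2)*(c^3 - 5*c^2 - 16*c + 80) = (c + 2)*(c + 4)*(c^2 - 9*c + 20) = (c - 4)*(c + 2)*(c + 4)*(c - 5)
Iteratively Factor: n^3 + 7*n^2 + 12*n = (n + 4)*(n^2 + 3*n) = (n + 3)*(n + 4)*(n)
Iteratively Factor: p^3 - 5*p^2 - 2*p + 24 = (p - 3)*(p^2 - 2*p - 8) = (p - 4)*(p - 3)*(p + 2)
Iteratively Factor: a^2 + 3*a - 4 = (a - 1)*(a + 4)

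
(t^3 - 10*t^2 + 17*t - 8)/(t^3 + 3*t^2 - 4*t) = (t^2 - 9*t + 8)/(t*(t + 4))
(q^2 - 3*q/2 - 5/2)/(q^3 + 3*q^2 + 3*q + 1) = (q - 5/2)/(q^2 + 2*q + 1)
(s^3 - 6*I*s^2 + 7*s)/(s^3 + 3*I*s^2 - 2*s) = (s - 7*I)/(s + 2*I)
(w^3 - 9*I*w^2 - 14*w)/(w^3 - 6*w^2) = (w^2 - 9*I*w - 14)/(w*(w - 6))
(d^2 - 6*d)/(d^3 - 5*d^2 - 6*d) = 1/(d + 1)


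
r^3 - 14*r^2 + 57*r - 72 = (r - 8)*(r - 3)^2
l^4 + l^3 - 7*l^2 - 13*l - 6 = (l - 3)*(l + 1)^2*(l + 2)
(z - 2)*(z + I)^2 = z^3 - 2*z^2 + 2*I*z^2 - z - 4*I*z + 2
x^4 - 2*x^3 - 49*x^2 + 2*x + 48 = (x - 8)*(x - 1)*(x + 1)*(x + 6)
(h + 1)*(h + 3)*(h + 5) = h^3 + 9*h^2 + 23*h + 15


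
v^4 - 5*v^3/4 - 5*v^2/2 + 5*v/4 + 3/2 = (v - 2)*(v - 1)*(v + 3/4)*(v + 1)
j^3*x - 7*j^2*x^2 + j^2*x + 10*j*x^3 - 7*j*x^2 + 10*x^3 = (j - 5*x)*(j - 2*x)*(j*x + x)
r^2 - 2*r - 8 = (r - 4)*(r + 2)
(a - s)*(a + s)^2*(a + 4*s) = a^4 + 5*a^3*s + 3*a^2*s^2 - 5*a*s^3 - 4*s^4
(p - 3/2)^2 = p^2 - 3*p + 9/4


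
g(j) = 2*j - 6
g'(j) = 2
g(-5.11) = -16.22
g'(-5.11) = 2.00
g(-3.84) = -13.68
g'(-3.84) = 2.00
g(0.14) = -5.72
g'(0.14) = 2.00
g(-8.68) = -23.36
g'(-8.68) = 2.00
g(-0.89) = -7.78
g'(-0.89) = 2.00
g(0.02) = -5.96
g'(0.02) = 2.00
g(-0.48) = -6.96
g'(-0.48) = 2.00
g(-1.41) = -8.82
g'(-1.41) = 2.00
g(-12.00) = -30.00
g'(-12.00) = 2.00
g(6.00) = 6.00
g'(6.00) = 2.00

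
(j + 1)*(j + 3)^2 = j^3 + 7*j^2 + 15*j + 9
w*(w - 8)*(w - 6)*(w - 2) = w^4 - 16*w^3 + 76*w^2 - 96*w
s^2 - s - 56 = (s - 8)*(s + 7)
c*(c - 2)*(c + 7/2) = c^3 + 3*c^2/2 - 7*c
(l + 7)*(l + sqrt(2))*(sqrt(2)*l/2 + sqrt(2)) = sqrt(2)*l^3/2 + l^2 + 9*sqrt(2)*l^2/2 + 9*l + 7*sqrt(2)*l + 14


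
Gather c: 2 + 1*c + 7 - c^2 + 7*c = -c^2 + 8*c + 9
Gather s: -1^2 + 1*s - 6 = s - 7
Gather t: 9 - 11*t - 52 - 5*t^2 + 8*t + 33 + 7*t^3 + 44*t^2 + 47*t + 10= 7*t^3 + 39*t^2 + 44*t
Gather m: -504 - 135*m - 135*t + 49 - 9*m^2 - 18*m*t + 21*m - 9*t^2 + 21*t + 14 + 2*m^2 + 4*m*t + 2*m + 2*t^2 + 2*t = -7*m^2 + m*(-14*t - 112) - 7*t^2 - 112*t - 441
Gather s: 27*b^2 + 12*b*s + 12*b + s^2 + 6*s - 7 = 27*b^2 + 12*b + s^2 + s*(12*b + 6) - 7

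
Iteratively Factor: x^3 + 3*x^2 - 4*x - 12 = (x - 2)*(x^2 + 5*x + 6) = (x - 2)*(x + 2)*(x + 3)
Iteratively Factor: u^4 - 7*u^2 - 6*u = (u - 3)*(u^3 + 3*u^2 + 2*u) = u*(u - 3)*(u^2 + 3*u + 2) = u*(u - 3)*(u + 2)*(u + 1)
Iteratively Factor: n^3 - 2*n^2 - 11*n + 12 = (n - 1)*(n^2 - n - 12) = (n - 1)*(n + 3)*(n - 4)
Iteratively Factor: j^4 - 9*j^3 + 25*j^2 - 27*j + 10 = (j - 1)*(j^3 - 8*j^2 + 17*j - 10) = (j - 1)^2*(j^2 - 7*j + 10) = (j - 2)*(j - 1)^2*(j - 5)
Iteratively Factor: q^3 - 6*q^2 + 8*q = (q - 2)*(q^2 - 4*q) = q*(q - 2)*(q - 4)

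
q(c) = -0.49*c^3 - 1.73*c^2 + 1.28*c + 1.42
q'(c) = -1.47*c^2 - 3.46*c + 1.28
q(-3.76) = -1.80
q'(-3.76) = -6.49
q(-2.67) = -5.00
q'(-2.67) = 0.04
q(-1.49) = -2.71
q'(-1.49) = 3.17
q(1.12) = -0.00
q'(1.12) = -4.44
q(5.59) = -131.08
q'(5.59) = -64.00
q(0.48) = 1.58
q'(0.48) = -0.72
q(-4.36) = 3.56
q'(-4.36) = -11.58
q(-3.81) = -1.47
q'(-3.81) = -6.88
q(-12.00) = 583.66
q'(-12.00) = -168.88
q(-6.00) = 37.30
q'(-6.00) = -30.88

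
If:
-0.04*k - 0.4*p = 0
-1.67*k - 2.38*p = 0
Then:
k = 0.00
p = 0.00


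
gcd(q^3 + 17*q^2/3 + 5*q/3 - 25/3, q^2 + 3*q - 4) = q - 1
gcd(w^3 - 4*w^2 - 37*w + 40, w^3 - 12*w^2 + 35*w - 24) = w^2 - 9*w + 8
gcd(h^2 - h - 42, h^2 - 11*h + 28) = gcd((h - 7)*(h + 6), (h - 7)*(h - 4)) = h - 7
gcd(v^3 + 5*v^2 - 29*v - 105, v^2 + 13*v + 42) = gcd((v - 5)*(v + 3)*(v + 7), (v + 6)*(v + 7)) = v + 7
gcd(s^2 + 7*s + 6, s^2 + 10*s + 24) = s + 6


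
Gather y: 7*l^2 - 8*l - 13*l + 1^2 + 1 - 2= 7*l^2 - 21*l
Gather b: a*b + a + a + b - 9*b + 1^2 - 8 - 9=2*a + b*(a - 8) - 16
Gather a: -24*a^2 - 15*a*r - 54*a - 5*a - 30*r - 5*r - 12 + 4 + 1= -24*a^2 + a*(-15*r - 59) - 35*r - 7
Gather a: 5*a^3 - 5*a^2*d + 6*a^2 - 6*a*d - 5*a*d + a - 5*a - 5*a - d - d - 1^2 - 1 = 5*a^3 + a^2*(6 - 5*d) + a*(-11*d - 9) - 2*d - 2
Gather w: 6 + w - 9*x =w - 9*x + 6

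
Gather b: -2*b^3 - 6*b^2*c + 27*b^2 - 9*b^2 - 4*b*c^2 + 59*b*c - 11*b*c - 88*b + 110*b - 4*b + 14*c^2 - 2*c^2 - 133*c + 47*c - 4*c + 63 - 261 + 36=-2*b^3 + b^2*(18 - 6*c) + b*(-4*c^2 + 48*c + 18) + 12*c^2 - 90*c - 162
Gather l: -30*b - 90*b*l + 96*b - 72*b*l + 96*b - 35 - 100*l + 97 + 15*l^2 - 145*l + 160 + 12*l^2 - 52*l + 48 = 162*b + 27*l^2 + l*(-162*b - 297) + 270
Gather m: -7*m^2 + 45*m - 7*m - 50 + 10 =-7*m^2 + 38*m - 40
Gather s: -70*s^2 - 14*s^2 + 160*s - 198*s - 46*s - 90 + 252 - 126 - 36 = -84*s^2 - 84*s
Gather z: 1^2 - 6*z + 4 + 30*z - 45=24*z - 40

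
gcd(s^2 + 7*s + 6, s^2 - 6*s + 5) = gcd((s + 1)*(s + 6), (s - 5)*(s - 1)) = 1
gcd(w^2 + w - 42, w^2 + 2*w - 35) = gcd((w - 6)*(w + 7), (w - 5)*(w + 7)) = w + 7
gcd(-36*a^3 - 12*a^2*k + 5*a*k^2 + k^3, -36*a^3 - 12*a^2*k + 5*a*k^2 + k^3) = 36*a^3 + 12*a^2*k - 5*a*k^2 - k^3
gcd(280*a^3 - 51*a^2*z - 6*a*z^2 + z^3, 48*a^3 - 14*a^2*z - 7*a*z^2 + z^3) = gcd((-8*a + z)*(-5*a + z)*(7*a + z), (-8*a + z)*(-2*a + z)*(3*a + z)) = -8*a + z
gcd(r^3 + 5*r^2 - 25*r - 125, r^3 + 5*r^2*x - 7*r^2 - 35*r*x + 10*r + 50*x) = r - 5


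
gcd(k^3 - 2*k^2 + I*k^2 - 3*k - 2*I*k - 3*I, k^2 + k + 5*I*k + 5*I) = k + 1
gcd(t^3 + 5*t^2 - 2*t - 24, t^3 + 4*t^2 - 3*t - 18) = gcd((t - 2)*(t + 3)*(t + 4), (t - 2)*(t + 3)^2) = t^2 + t - 6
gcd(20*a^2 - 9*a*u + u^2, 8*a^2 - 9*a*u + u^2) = 1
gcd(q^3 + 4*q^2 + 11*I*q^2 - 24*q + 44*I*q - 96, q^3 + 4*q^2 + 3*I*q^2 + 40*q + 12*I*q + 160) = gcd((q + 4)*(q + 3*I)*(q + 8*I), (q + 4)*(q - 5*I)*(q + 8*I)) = q^2 + q*(4 + 8*I) + 32*I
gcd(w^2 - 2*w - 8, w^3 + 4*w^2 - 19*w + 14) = 1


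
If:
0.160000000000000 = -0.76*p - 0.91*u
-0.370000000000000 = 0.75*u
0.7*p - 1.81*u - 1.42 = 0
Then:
No Solution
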